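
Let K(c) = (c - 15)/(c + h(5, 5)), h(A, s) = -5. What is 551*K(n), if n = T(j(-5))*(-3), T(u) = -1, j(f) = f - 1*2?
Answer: 3306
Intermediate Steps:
j(f) = -2 + f (j(f) = f - 2 = -2 + f)
n = 3 (n = -1*(-3) = 3)
K(c) = (-15 + c)/(-5 + c) (K(c) = (c - 15)/(c - 5) = (-15 + c)/(-5 + c))
551*K(n) = 551*((-15 + 3)/(-5 + 3)) = 551*(-12/(-2)) = 551*(-½*(-12)) = 551*6 = 3306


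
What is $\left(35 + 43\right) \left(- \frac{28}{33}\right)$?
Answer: $- \frac{728}{11} \approx -66.182$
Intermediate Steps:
$\left(35 + 43\right) \left(- \frac{28}{33}\right) = 78 \left(\left(-28\right) \frac{1}{33}\right) = 78 \left(- \frac{28}{33}\right) = - \frac{728}{11}$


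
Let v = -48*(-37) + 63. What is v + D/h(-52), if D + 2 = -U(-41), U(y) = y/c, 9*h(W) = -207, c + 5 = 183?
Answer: 7529181/4094 ≈ 1839.1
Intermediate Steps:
c = 178 (c = -5 + 183 = 178)
h(W) = -23 (h(W) = (1/9)*(-207) = -23)
U(y) = y/178
D = -315/178 (D = -2 - (-41)/178 = -2 - 1*(-41/178) = -2 + 41/178 = -315/178 ≈ -1.7697)
v = 1839 (v = 1776 + 63 = 1839)
v + D/h(-52) = 1839 - 315/178/(-23) = 1839 - 315/178*(-1/23) = 1839 + 315/4094 = 7529181/4094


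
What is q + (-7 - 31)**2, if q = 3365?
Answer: 4809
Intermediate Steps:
q + (-7 - 31)**2 = 3365 + (-7 - 31)**2 = 3365 + (-38)**2 = 3365 + 1444 = 4809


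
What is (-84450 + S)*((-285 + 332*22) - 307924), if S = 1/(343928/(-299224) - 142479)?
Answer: 135422197652065962715/5329185028 ≈ 2.5411e+10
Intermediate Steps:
S = -37403/5329185028 (S = 1/(343928*(-1/299224) - 142479) = 1/(-42991/37403 - 142479) = 1/(-5329185028/37403) = -37403/5329185028 ≈ -7.0185e-6)
(-84450 + S)*((-285 + 332*22) - 307924) = (-84450 - 37403/5329185028)*((-285 + 332*22) - 307924) = -450049675652003*((-285 + 7304) - 307924)/5329185028 = -450049675652003*(7019 - 307924)/5329185028 = -450049675652003/5329185028*(-300905) = 135422197652065962715/5329185028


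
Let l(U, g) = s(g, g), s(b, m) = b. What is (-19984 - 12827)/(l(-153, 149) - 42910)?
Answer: 32811/42761 ≈ 0.76731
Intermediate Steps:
l(U, g) = g
(-19984 - 12827)/(l(-153, 149) - 42910) = (-19984 - 12827)/(149 - 42910) = -32811/(-42761) = -32811*(-1/42761) = 32811/42761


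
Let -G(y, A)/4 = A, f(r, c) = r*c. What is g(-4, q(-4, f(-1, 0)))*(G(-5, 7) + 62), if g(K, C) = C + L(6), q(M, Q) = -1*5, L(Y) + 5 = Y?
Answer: -136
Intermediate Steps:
L(Y) = -5 + Y
f(r, c) = c*r
q(M, Q) = -5
G(y, A) = -4*A
g(K, C) = 1 + C (g(K, C) = C + (-5 + 6) = C + 1 = 1 + C)
g(-4, q(-4, f(-1, 0)))*(G(-5, 7) + 62) = (1 - 5)*(-4*7 + 62) = -4*(-28 + 62) = -4*34 = -136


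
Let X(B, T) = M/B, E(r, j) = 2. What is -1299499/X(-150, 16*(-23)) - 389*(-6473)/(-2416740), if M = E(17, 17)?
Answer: 235541338476503/2416740 ≈ 9.7462e+7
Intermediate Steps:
M = 2
X(B, T) = 2/B
-1299499/X(-150, 16*(-23)) - 389*(-6473)/(-2416740) = -1299499/(2/(-150)) - 389*(-6473)/(-2416740) = -1299499/(2*(-1/150)) + 2517997*(-1/2416740) = -1299499/(-1/75) - 2517997/2416740 = -1299499*(-75) - 2517997/2416740 = 97462425 - 2517997/2416740 = 235541338476503/2416740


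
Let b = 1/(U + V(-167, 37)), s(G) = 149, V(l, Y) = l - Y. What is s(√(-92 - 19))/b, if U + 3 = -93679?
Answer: -13989014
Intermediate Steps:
U = -93682 (U = -3 - 93679 = -93682)
b = -1/93886 (b = 1/(-93682 + (-167 - 1*37)) = 1/(-93682 + (-167 - 37)) = 1/(-93682 - 204) = 1/(-93886) = -1/93886 ≈ -1.0651e-5)
s(√(-92 - 19))/b = 149/(-1/93886) = 149*(-93886) = -13989014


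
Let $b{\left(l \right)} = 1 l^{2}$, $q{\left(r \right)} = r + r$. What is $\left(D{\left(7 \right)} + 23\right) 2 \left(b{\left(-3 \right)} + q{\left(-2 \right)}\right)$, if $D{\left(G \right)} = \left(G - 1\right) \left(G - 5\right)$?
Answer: $350$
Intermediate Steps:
$q{\left(r \right)} = 2 r$
$b{\left(l \right)} = l^{2}$
$D{\left(G \right)} = \left(-1 + G\right) \left(-5 + G\right)$
$\left(D{\left(7 \right)} + 23\right) 2 \left(b{\left(-3 \right)} + q{\left(-2 \right)}\right) = \left(\left(5 + 7^{2} - 42\right) + 23\right) 2 \left(\left(-3\right)^{2} + 2 \left(-2\right)\right) = \left(\left(5 + 49 - 42\right) + 23\right) 2 \left(9 - 4\right) = \left(12 + 23\right) 2 \cdot 5 = 35 \cdot 10 = 350$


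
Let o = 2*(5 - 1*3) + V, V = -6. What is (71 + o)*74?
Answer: 5106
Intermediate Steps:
o = -2 (o = 2*(5 - 1*3) - 6 = 2*(5 - 3) - 6 = 2*2 - 6 = 4 - 6 = -2)
(71 + o)*74 = (71 - 2)*74 = 69*74 = 5106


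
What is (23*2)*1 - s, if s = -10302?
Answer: 10348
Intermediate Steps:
(23*2)*1 - s = (23*2)*1 - 1*(-10302) = 46*1 + 10302 = 46 + 10302 = 10348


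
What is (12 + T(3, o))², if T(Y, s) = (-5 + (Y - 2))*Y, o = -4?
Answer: 0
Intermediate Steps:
T(Y, s) = Y*(-7 + Y) (T(Y, s) = (-5 + (-2 + Y))*Y = (-7 + Y)*Y = Y*(-7 + Y))
(12 + T(3, o))² = (12 + 3*(-7 + 3))² = (12 + 3*(-4))² = (12 - 12)² = 0² = 0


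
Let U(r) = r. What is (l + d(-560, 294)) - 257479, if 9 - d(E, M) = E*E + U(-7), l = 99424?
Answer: -471639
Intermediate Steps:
d(E, M) = 16 - E² (d(E, M) = 9 - (E*E - 7) = 9 - (E² - 7) = 9 - (-7 + E²) = 9 + (7 - E²) = 16 - E²)
(l + d(-560, 294)) - 257479 = (99424 + (16 - 1*(-560)²)) - 257479 = (99424 + (16 - 1*313600)) - 257479 = (99424 + (16 - 313600)) - 257479 = (99424 - 313584) - 257479 = -214160 - 257479 = -471639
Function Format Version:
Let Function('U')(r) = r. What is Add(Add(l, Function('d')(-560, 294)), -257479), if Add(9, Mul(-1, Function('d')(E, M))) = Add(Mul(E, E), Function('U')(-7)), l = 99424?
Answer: -471639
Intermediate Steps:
Function('d')(E, M) = Add(16, Mul(-1, Pow(E, 2))) (Function('d')(E, M) = Add(9, Mul(-1, Add(Mul(E, E), -7))) = Add(9, Mul(-1, Add(Pow(E, 2), -7))) = Add(9, Mul(-1, Add(-7, Pow(E, 2)))) = Add(9, Add(7, Mul(-1, Pow(E, 2)))) = Add(16, Mul(-1, Pow(E, 2))))
Add(Add(l, Function('d')(-560, 294)), -257479) = Add(Add(99424, Add(16, Mul(-1, Pow(-560, 2)))), -257479) = Add(Add(99424, Add(16, Mul(-1, 313600))), -257479) = Add(Add(99424, Add(16, -313600)), -257479) = Add(Add(99424, -313584), -257479) = Add(-214160, -257479) = -471639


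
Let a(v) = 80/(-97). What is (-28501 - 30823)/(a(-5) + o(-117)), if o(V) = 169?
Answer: -5754428/16313 ≈ -352.75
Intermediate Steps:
a(v) = -80/97 (a(v) = 80*(-1/97) = -80/97)
(-28501 - 30823)/(a(-5) + o(-117)) = (-28501 - 30823)/(-80/97 + 169) = -59324/16313/97 = -59324*97/16313 = -5754428/16313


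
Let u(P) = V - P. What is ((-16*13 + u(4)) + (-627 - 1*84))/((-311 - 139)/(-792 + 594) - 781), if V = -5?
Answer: 5104/4283 ≈ 1.1917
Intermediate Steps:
u(P) = -5 - P
((-16*13 + u(4)) + (-627 - 1*84))/((-311 - 139)/(-792 + 594) - 781) = ((-16*13 + (-5 - 1*4)) + (-627 - 1*84))/((-311 - 139)/(-792 + 594) - 781) = ((-208 + (-5 - 4)) + (-627 - 84))/(-450/(-198) - 781) = ((-208 - 9) - 711)/(-450*(-1/198) - 781) = (-217 - 711)/(25/11 - 781) = -928/(-8566/11) = -11/8566*(-928) = 5104/4283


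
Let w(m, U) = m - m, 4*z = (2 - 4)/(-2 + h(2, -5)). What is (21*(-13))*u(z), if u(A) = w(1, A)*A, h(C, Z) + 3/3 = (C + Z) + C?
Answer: 0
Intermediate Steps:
h(C, Z) = -1 + Z + 2*C (h(C, Z) = -1 + ((C + Z) + C) = -1 + (Z + 2*C) = -1 + Z + 2*C)
z = ⅛ (z = ((2 - 4)/(-2 + (-1 - 5 + 2*2)))/4 = (-2/(-2 + (-1 - 5 + 4)))/4 = (-2/(-2 - 2))/4 = (-2/(-4))/4 = (-2*(-¼))/4 = (¼)*(½) = ⅛ ≈ 0.12500)
w(m, U) = 0
u(A) = 0 (u(A) = 0*A = 0)
(21*(-13))*u(z) = (21*(-13))*0 = -273*0 = 0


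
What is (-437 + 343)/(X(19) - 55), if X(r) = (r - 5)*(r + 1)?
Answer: -94/225 ≈ -0.41778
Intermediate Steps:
X(r) = (1 + r)*(-5 + r) (X(r) = (-5 + r)*(1 + r) = (1 + r)*(-5 + r))
(-437 + 343)/(X(19) - 55) = (-437 + 343)/((-5 + 19² - 4*19) - 55) = -94/((-5 + 361 - 76) - 55) = -94/(280 - 55) = -94/225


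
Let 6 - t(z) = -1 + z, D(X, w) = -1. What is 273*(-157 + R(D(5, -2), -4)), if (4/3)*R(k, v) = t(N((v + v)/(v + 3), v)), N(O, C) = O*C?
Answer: -139503/4 ≈ -34876.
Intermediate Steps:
N(O, C) = C*O
t(z) = 7 - z (t(z) = 6 - (-1 + z) = 6 + (1 - z) = 7 - z)
R(k, v) = 21/4 - 3*v²/(2*(3 + v)) (R(k, v) = 3*(7 - v*(v + v)/(v + 3))/4 = 3*(7 - v*(2*v)/(3 + v))/4 = 3*(7 - v*2*v/(3 + v))/4 = 3*(7 - 2*v²/(3 + v))/4 = 21/4 - 3*v²/(2*(3 + v)))
273*(-157 + R(D(5, -2), -4)) = 273*(-157 + 3*(21 - 2*(-4)² + 7*(-4))/(4*(3 - 4))) = 273*(-157 + (¾)*(21 - 2*16 - 28)/(-1)) = 273*(-157 + (¾)*(-1)*(21 - 32 - 28)) = 273*(-157 + (¾)*(-1)*(-39)) = 273*(-157 + 117/4) = 273*(-511/4) = -139503/4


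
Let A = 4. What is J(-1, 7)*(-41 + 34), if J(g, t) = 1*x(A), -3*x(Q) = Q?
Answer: 28/3 ≈ 9.3333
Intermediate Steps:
x(Q) = -Q/3
J(g, t) = -4/3 (J(g, t) = 1*(-⅓*4) = 1*(-4/3) = -4/3)
J(-1, 7)*(-41 + 34) = -4*(-41 + 34)/3 = -4/3*(-7) = 28/3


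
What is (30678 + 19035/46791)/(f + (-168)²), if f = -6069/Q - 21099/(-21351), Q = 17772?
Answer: 2241523934212332/2062239461061869 ≈ 1.0869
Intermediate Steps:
f = 27265801/42161108 (f = -6069/17772 - 21099/(-21351) = -6069*1/17772 - 21099*(-1/21351) = -2023/5924 + 7033/7117 = 27265801/42161108 ≈ 0.64670)
(30678 + 19035/46791)/(f + (-168)²) = (30678 + 19035/46791)/(27265801/42161108 + (-168)²) = (30678 + 19035*(1/46791))/(27265801/42161108 + 28224) = (30678 + 705/1733)/(1189982377993/42161108) = (53165679/1733)*(42161108/1189982377993) = 2241523934212332/2062239461061869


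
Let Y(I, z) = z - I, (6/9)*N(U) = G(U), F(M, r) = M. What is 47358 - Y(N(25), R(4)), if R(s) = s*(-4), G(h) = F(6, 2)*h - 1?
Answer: 95195/2 ≈ 47598.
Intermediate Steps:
G(h) = -1 + 6*h (G(h) = 6*h - 1 = -1 + 6*h)
R(s) = -4*s
N(U) = -3/2 + 9*U (N(U) = 3*(-1 + 6*U)/2 = -3/2 + 9*U)
47358 - Y(N(25), R(4)) = 47358 - (-4*4 - (-3/2 + 9*25)) = 47358 - (-16 - (-3/2 + 225)) = 47358 - (-16 - 1*447/2) = 47358 - (-16 - 447/2) = 47358 - 1*(-479/2) = 47358 + 479/2 = 95195/2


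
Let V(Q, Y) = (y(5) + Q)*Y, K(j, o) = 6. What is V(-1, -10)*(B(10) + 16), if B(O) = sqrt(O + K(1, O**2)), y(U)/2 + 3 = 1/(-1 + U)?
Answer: 1300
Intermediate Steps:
y(U) = -6 + 2/(-1 + U)
V(Q, Y) = Y*(-11/2 + Q) (V(Q, Y) = (2*(4 - 3*5)/(-1 + 5) + Q)*Y = (2*(4 - 15)/4 + Q)*Y = (2*(1/4)*(-11) + Q)*Y = (-11/2 + Q)*Y = Y*(-11/2 + Q))
B(O) = sqrt(6 + O) (B(O) = sqrt(O + 6) = sqrt(6 + O))
V(-1, -10)*(B(10) + 16) = ((1/2)*(-10)*(-11 + 2*(-1)))*(sqrt(6 + 10) + 16) = ((1/2)*(-10)*(-11 - 2))*(sqrt(16) + 16) = ((1/2)*(-10)*(-13))*(4 + 16) = 65*20 = 1300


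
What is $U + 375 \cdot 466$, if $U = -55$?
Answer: $174695$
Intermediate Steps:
$U + 375 \cdot 466 = -55 + 375 \cdot 466 = -55 + 174750 = 174695$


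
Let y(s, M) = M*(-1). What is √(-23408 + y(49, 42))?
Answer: 5*I*√938 ≈ 153.13*I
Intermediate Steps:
y(s, M) = -M
√(-23408 + y(49, 42)) = √(-23408 - 1*42) = √(-23408 - 42) = √(-23450) = 5*I*√938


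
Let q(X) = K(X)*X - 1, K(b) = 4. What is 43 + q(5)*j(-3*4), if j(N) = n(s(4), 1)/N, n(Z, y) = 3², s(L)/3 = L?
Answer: 115/4 ≈ 28.750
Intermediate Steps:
s(L) = 3*L
n(Z, y) = 9
q(X) = -1 + 4*X (q(X) = 4*X - 1 = -1 + 4*X)
j(N) = 9/N
43 + q(5)*j(-3*4) = 43 + (-1 + 4*5)*(9/((-3*4))) = 43 + (-1 + 20)*(9/(-12)) = 43 + 19*(9*(-1/12)) = 43 + 19*(-¾) = 43 - 57/4 = 115/4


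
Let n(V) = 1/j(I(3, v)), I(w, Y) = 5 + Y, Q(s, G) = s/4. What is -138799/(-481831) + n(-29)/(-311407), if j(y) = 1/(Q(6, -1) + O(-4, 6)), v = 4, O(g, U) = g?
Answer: 86448369541/300091092434 ≈ 0.28807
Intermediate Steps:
Q(s, G) = s/4 (Q(s, G) = s*(1/4) = s/4)
j(y) = -2/5 (j(y) = 1/((1/4)*6 - 4) = 1/(3/2 - 4) = 1/(-5/2) = -2/5)
n(V) = -5/2 (n(V) = 1/(-2/5) = -5/2)
-138799/(-481831) + n(-29)/(-311407) = -138799/(-481831) - 5/2/(-311407) = -138799*(-1/481831) - 5/2*(-1/311407) = 138799/481831 + 5/622814 = 86448369541/300091092434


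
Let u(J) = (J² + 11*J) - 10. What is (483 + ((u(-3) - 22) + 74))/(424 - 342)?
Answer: 501/82 ≈ 6.1098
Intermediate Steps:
u(J) = -10 + J² + 11*J
(483 + ((u(-3) - 22) + 74))/(424 - 342) = (483 + (((-10 + (-3)² + 11*(-3)) - 22) + 74))/(424 - 342) = (483 + (((-10 + 9 - 33) - 22) + 74))/82 = (483 + ((-34 - 22) + 74))*(1/82) = (483 + (-56 + 74))*(1/82) = (483 + 18)*(1/82) = 501*(1/82) = 501/82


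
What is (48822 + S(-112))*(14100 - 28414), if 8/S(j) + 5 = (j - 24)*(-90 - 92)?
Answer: -17294146773188/24747 ≈ -6.9884e+8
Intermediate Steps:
S(j) = 8/(4363 - 182*j) (S(j) = 8/(-5 + (j - 24)*(-90 - 92)) = 8/(-5 + (-24 + j)*(-182)) = 8/(-5 + (4368 - 182*j)) = 8/(4363 - 182*j))
(48822 + S(-112))*(14100 - 28414) = (48822 - 8/(-4363 + 182*(-112)))*(14100 - 28414) = (48822 - 8/(-4363 - 20384))*(-14314) = (48822 - 8/(-24747))*(-14314) = (48822 - 8*(-1/24747))*(-14314) = (48822 + 8/24747)*(-14314) = (1208198042/24747)*(-14314) = -17294146773188/24747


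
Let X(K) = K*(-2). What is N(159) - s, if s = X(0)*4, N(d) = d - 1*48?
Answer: 111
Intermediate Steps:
X(K) = -2*K
N(d) = -48 + d (N(d) = d - 48 = -48 + d)
s = 0 (s = -2*0*4 = 0*4 = 0)
N(159) - s = (-48 + 159) - 1*0 = 111 + 0 = 111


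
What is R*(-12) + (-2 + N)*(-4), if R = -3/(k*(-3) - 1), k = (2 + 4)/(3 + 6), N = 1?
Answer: -8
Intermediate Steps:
k = 2/3 (k = 6/9 = 6*(1/9) = 2/3 ≈ 0.66667)
R = 1 (R = -3/((2/3)*(-3) - 1) = -3/(-2 - 1) = -3/(-3) = -3*(-1/3) = 1)
R*(-12) + (-2 + N)*(-4) = 1*(-12) + (-2 + 1)*(-4) = -12 - 1*(-4) = -12 + 4 = -8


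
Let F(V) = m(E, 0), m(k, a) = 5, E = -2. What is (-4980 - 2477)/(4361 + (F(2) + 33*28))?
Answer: -7457/5290 ≈ -1.4096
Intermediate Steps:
F(V) = 5
(-4980 - 2477)/(4361 + (F(2) + 33*28)) = (-4980 - 2477)/(4361 + (5 + 33*28)) = -7457/(4361 + (5 + 924)) = -7457/(4361 + 929) = -7457/5290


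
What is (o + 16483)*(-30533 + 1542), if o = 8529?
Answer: -725122892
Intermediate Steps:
(o + 16483)*(-30533 + 1542) = (8529 + 16483)*(-30533 + 1542) = 25012*(-28991) = -725122892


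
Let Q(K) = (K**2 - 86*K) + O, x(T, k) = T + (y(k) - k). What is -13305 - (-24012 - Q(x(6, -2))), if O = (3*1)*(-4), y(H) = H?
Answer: 10215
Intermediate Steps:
O = -12 (O = 3*(-4) = -12)
x(T, k) = T (x(T, k) = T + (k - k) = T + 0 = T)
Q(K) = -12 + K**2 - 86*K (Q(K) = (K**2 - 86*K) - 12 = -12 + K**2 - 86*K)
-13305 - (-24012 - Q(x(6, -2))) = -13305 - (-24012 - (-12 + 6**2 - 86*6)) = -13305 - (-24012 - (-12 + 36 - 516)) = -13305 - (-24012 - 1*(-492)) = -13305 - (-24012 + 492) = -13305 - 1*(-23520) = -13305 + 23520 = 10215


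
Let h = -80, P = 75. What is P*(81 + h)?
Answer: 75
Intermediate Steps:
P*(81 + h) = 75*(81 - 80) = 75*1 = 75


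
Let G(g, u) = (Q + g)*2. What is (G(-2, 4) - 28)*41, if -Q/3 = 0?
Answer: -1312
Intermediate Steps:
Q = 0 (Q = -3*0 = 0)
G(g, u) = 2*g (G(g, u) = (0 + g)*2 = g*2 = 2*g)
(G(-2, 4) - 28)*41 = (2*(-2) - 28)*41 = (-4 - 28)*41 = -32*41 = -1312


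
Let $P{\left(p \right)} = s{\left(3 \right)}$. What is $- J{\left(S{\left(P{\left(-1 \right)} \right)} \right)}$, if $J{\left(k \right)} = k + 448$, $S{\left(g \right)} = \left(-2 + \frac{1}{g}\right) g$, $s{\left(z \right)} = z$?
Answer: $-443$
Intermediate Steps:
$P{\left(p \right)} = 3$
$S{\left(g \right)} = g \left(-2 + \frac{1}{g}\right)$
$J{\left(k \right)} = 448 + k$
$- J{\left(S{\left(P{\left(-1 \right)} \right)} \right)} = - (448 + \left(1 - 6\right)) = - (448 - 5) = \left(-1\right) 443 = -443$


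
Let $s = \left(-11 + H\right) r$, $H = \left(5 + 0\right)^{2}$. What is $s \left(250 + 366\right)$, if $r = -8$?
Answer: $-68992$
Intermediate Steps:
$H = 25$ ($H = 5^{2} = 25$)
$s = -112$ ($s = \left(-11 + 25\right) \left(-8\right) = 14 \left(-8\right) = -112$)
$s \left(250 + 366\right) = - 112 \left(250 + 366\right) = \left(-112\right) 616 = -68992$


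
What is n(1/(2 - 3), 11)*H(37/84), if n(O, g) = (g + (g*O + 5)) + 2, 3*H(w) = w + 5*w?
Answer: 37/6 ≈ 6.1667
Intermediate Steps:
H(w) = 2*w (H(w) = (w + 5*w)/3 = (6*w)/3 = 2*w)
n(O, g) = 7 + g + O*g (n(O, g) = (g + (O*g + 5)) + 2 = (g + (5 + O*g)) + 2 = (5 + g + O*g) + 2 = 7 + g + O*g)
n(1/(2 - 3), 11)*H(37/84) = (7 + 11 + 11/(2 - 3))*(2*(37/84)) = (7 + 11 + 11/(-1))*(2*(37*(1/84))) = (7 + 11 - 1*11)*(2*(37/84)) = (7 + 11 - 11)*(37/42) = 7*(37/42) = 37/6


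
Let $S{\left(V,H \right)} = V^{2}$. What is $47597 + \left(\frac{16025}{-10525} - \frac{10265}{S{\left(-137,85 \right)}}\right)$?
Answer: $\frac{376083194659}{7901749} \approx 47595.0$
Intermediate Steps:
$47597 + \left(\frac{16025}{-10525} - \frac{10265}{S{\left(-137,85 \right)}}\right) = 47597 + \left(\frac{16025}{-10525} - \frac{10265}{\left(-137\right)^{2}}\right) = 47597 - \left(\frac{641}{421} + \frac{10265}{18769}\right) = 47597 - \frac{16352494}{7901749} = \frac{376083194659}{7901749}$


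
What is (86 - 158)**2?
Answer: 5184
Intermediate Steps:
(86 - 158)**2 = (-72)**2 = 5184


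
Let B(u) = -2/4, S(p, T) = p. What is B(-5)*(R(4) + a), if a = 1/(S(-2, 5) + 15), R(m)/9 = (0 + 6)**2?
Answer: -4213/26 ≈ -162.04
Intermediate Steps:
R(m) = 324 (R(m) = 9*(0 + 6)**2 = 9*6**2 = 9*36 = 324)
B(u) = -1/2 (B(u) = -2*1/4 = -1/2)
a = 1/13 (a = 1/(-2 + 15) = 1/13 ≈ 0.076923)
B(-5)*(R(4) + a) = -(324 + 1/13)/2 = -1/2*4213/13 = -4213/26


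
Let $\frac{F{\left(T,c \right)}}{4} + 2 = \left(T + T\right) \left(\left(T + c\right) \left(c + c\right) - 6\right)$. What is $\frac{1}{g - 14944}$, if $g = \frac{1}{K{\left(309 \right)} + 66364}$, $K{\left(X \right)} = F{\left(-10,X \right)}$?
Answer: $- \frac{14715724}{219911779457} \approx -6.6916 \cdot 10^{-5}$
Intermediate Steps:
$F{\left(T,c \right)} = -8 + 8 T \left(-6 + 2 c \left(T + c\right)\right)$ ($F{\left(T,c \right)} = -8 + 4 \left(T + T\right) \left(\left(T + c\right) \left(c + c\right) - 6\right) = -8 + 4 \cdot 2 T \left(\left(T + c\right) 2 c - 6\right) = -8 + 4 \cdot 2 T \left(2 c \left(T + c\right) - 6\right) = -8 + 4 \cdot 2 T \left(-6 + 2 c \left(T + c\right)\right) = -8 + 8 T \left(-6 + 2 c \left(T + c\right)\right)$)
$K{\left(X \right)} = 472 - 160 X^{2} + 1600 X$ ($K{\left(X \right)} = -8 - -480 + 16 \left(-10\right) X^{2} + 16 X \left(-10\right)^{2} = -8 + 480 - 160 X^{2} + 16 X 100 = -8 + 480 - 160 X^{2} + 1600 X = 472 - 160 X^{2} + 1600 X$)
$g = - \frac{1}{14715724}$ ($g = \frac{1}{\left(472 - 160 \cdot 309^{2} + 1600 \cdot 309\right) + 66364} = \frac{1}{\left(472 - 15276960 + 494400\right) + 66364} = \frac{1}{-14782088 + 66364} = \frac{1}{-14715724} = - \frac{1}{14715724} \approx -6.7954 \cdot 10^{-8}$)
$\frac{1}{g - 14944} = \frac{1}{- \frac{1}{14715724} - 14944} = \frac{1}{- \frac{219911779457}{14715724}} = - \frac{14715724}{219911779457}$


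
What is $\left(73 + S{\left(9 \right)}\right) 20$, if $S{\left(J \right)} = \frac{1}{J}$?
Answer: $\frac{13160}{9} \approx 1462.2$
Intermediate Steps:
$\left(73 + S{\left(9 \right)}\right) 20 = \left(73 + \frac{1}{9}\right) 20 = \frac{658}{9} \cdot 20 = \frac{13160}{9}$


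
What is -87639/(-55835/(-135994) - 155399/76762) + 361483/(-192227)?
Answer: 14654855667119229033/269875900613606 ≈ 54302.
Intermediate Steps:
-87639/(-55835/(-135994) - 155399/76762) + 361483/(-192227) = -87639/(-55835*(-1/135994) - 155399*1/76762) + 361483*(-1/192227) = -87639/(55835/135994 - 155399/76762) - 361483/192227 = -87639/(-4211831334/2609792857) - 361483/192227 = -87639*(-2609792857/4211831334) - 361483/192227 = 76239878731541/1403943778 - 361483/192227 = 14654855667119229033/269875900613606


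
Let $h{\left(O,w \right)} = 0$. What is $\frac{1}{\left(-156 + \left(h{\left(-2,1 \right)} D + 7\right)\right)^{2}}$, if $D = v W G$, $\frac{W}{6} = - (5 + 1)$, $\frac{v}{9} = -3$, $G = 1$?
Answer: $\frac{1}{22201} \approx 4.5043 \cdot 10^{-5}$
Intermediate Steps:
$v = -27$ ($v = 9 \left(-3\right) = -27$)
$W = -36$ ($W = 6 \left(- (5 + 1)\right) = 6 \left(\left(-1\right) 6\right) = 6 \left(-6\right) = -36$)
$D = 972$ ($D = \left(-27\right) \left(-36\right) 1 = 972 \cdot 1 = 972$)
$\frac{1}{\left(-156 + \left(h{\left(-2,1 \right)} D + 7\right)\right)^{2}} = \frac{1}{\left(-156 + \left(0 \cdot 972 + 7\right)\right)^{2}} = \frac{1}{\left(-156 + \left(0 + 7\right)\right)^{2}} = \frac{1}{\left(-156 + 7\right)^{2}} = \frac{1}{\left(-149\right)^{2}} = \frac{1}{22201}$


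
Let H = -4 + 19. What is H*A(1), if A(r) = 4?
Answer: 60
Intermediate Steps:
H = 15
H*A(1) = 15*4 = 60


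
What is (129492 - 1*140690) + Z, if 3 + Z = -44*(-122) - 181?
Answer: -6014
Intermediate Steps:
Z = 5184 (Z = -3 + (-44*(-122) - 181) = -3 + (5368 - 181) = -3 + 5187 = 5184)
(129492 - 1*140690) + Z = (129492 - 1*140690) + 5184 = (129492 - 140690) + 5184 = -11198 + 5184 = -6014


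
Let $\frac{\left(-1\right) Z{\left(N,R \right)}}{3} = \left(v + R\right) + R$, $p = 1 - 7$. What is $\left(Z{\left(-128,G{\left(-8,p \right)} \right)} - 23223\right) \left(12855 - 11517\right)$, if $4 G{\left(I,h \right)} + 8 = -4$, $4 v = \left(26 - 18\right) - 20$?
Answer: $-31036248$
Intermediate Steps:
$p = -6$
$v = -3$ ($v = \frac{\left(26 - 18\right) - 20}{4} = \frac{8 - 20}{4} = \frac{1}{4} \left(-12\right) = -3$)
$G{\left(I,h \right)} = -3$ ($G{\left(I,h \right)} = -2 + \frac{1}{4} \left(-4\right) = -2 - 1 = -3$)
$Z{\left(N,R \right)} = 9 - 6 R$ ($Z{\left(N,R \right)} = - 3 \left(\left(-3 + R\right) + R\right) = - 3 \left(-3 + 2 R\right) = 9 - 6 R$)
$\left(Z{\left(-128,G{\left(-8,p \right)} \right)} - 23223\right) \left(12855 - 11517\right) = \left(\left(9 - -18\right) - 23223\right) \left(12855 - 11517\right) = \left(\left(9 + 18\right) - 23223\right) 1338 = \left(27 - 23223\right) 1338 = \left(-23196\right) 1338 = -31036248$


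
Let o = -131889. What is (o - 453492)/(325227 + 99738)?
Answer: -195127/141655 ≈ -1.3775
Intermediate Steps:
(o - 453492)/(325227 + 99738) = (-131889 - 453492)/(325227 + 99738) = -585381/424965 = -585381*1/424965 = -195127/141655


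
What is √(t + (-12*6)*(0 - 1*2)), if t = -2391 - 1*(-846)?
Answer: I*√1401 ≈ 37.43*I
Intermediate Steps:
t = -1545 (t = -2391 + 846 = -1545)
√(t + (-12*6)*(0 - 1*2)) = √(-1545 + (-12*6)*(0 - 1*2)) = √(-1545 - 72*(0 - 2)) = √(-1545 - 72*(-2)) = √(-1545 + 144) = √(-1401) = I*√1401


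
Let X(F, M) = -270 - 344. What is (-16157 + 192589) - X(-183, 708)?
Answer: 177046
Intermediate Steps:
X(F, M) = -614
(-16157 + 192589) - X(-183, 708) = (-16157 + 192589) - 1*(-614) = 176432 + 614 = 177046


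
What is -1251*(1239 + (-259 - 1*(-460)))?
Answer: -1801440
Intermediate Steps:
-1251*(1239 + (-259 - 1*(-460))) = -1251*(1239 + (-259 + 460)) = -1251*(1239 + 201) = -1251*1440 = -1801440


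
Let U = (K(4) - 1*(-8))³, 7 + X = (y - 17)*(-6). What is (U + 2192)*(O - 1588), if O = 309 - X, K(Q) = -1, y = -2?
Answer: -3513510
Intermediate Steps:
X = 107 (X = -7 + (-2 - 17)*(-6) = -7 - 19*(-6) = -7 + 114 = 107)
U = 343 (U = (-1 - 1*(-8))³ = (-1 + 8)³ = 7³ = 343)
O = 202 (O = 309 - 1*107 = 309 - 107 = 202)
(U + 2192)*(O - 1588) = (343 + 2192)*(202 - 1588) = 2535*(-1386) = -3513510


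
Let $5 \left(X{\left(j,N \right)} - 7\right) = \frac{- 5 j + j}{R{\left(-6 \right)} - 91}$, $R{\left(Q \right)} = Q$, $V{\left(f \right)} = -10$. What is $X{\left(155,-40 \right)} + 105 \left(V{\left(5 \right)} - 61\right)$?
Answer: $- \frac{722332}{97} \approx -7446.7$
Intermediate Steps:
$X{\left(j,N \right)} = 7 + \frac{4 j}{485}$ ($X{\left(j,N \right)} = 7 + \frac{\left(- 5 j + j\right) \frac{1}{-6 - 91}}{5} = 7 + \frac{- 4 j \frac{1}{-97}}{5} = 7 + \frac{- 4 j \left(- \frac{1}{97}\right)}{5} = 7 + \frac{\frac{4}{97} j}{5} = 7 + \frac{4 j}{485}$)
$X{\left(155,-40 \right)} + 105 \left(V{\left(5 \right)} - 61\right) = \left(7 + \frac{4}{485} \cdot 155\right) + 105 \left(-10 - 61\right) = \left(7 + \frac{124}{97}\right) + 105 \left(-71\right) = \frac{803}{97} - 7455 = - \frac{722332}{97}$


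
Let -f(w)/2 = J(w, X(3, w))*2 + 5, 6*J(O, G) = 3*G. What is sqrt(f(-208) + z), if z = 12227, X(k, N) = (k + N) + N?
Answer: sqrt(13043) ≈ 114.21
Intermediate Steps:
X(k, N) = k + 2*N (X(k, N) = (N + k) + N = k + 2*N)
J(O, G) = G/2 (J(O, G) = (3*G)/6 = G/2)
f(w) = -16 - 4*w (f(w) = -2*(((3 + 2*w)/2)*2 + 5) = -2*((3/2 + w)*2 + 5) = -2*((3 + 2*w) + 5) = -2*(8 + 2*w) = -16 - 4*w)
sqrt(f(-208) + z) = sqrt((-16 - 4*(-208)) + 12227) = sqrt((-16 + 832) + 12227) = sqrt(816 + 12227) = sqrt(13043)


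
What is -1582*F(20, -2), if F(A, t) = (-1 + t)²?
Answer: -14238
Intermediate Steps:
-1582*F(20, -2) = -1582*(-1 - 2)² = -1582*(-3)² = -1582*9 = -14238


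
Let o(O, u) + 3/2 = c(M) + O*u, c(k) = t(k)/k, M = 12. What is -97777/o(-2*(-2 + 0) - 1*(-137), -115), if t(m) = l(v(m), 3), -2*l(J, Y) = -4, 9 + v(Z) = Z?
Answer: 293331/48649 ≈ 6.0295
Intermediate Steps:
v(Z) = -9 + Z
l(J, Y) = 2 (l(J, Y) = -½*(-4) = 2)
t(m) = 2
c(k) = 2/k
o(O, u) = -4/3 + O*u (o(O, u) = -3/2 + (2/12 + O*u) = -3/2 + (2*(1/12) + O*u) = -3/2 + (⅙ + O*u) = -4/3 + O*u)
-97777/o(-2*(-2 + 0) - 1*(-137), -115) = -97777/(-4/3 + (-2*(-2 + 0) - 1*(-137))*(-115)) = -97777/(-4/3 + (-2*(-2) + 137)*(-115)) = -97777/(-4/3 + (4 + 137)*(-115)) = -97777/(-4/3 + 141*(-115)) = -97777/(-4/3 - 16215) = -97777/(-48649/3) = -97777*(-3/48649) = 293331/48649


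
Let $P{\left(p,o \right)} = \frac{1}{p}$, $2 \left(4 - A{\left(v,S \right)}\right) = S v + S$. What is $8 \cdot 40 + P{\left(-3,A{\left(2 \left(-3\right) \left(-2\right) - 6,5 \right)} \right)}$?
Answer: $\frac{959}{3} \approx 319.67$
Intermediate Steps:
$A{\left(v,S \right)} = 4 - \frac{S}{2} - \frac{S v}{2}$ ($A{\left(v,S \right)} = 4 - \frac{S v + S}{2} = 4 - \frac{S + S v}{2} = 4 - \left(\frac{S}{2} + \frac{S v}{2}\right) = 4 - \frac{S}{2} - \frac{S v}{2}$)
$8 \cdot 40 + P{\left(-3,A{\left(2 \left(-3\right) \left(-2\right) - 6,5 \right)} \right)} = 8 \cdot 40 + \frac{1}{-3} = 320 - \frac{1}{3} = \frac{959}{3}$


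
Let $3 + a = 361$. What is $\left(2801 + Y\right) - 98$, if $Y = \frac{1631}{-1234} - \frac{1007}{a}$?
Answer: $\frac{298070795}{110443} \approx 2698.9$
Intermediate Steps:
$a = 358$ ($a = -3 + 361 = 358$)
$Y = - \frac{456634}{110443}$ ($Y = \frac{1631}{-1234} - \frac{1007}{358} = 1631 \left(- \frac{1}{1234}\right) - \frac{1007}{358} = - \frac{1631}{1234} - \frac{1007}{358} = - \frac{456634}{110443} \approx -4.1346$)
$\left(2801 + Y\right) - 98 = \left(2801 - \frac{456634}{110443}\right) - 98 = \frac{308894209}{110443} - 98 = \frac{298070795}{110443}$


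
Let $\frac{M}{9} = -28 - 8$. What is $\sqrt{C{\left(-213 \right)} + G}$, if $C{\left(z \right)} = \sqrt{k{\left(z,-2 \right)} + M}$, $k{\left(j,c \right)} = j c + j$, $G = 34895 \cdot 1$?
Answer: $\sqrt{34895 + i \sqrt{111}} \approx 186.8 + 0.028 i$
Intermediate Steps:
$G = 34895$
$k{\left(j,c \right)} = j + c j$ ($k{\left(j,c \right)} = c j + j = j + c j$)
$M = -324$ ($M = 9 \left(-28 - 8\right) = 9 \left(-36\right) = -324$)
$C{\left(z \right)} = \sqrt{-324 - z}$ ($C{\left(z \right)} = \sqrt{z \left(1 - 2\right) - 324} = \sqrt{z \left(-1\right) - 324} = \sqrt{- z - 324} = \sqrt{-324 - z}$)
$\sqrt{C{\left(-213 \right)} + G} = \sqrt{\sqrt{-324 - -213} + 34895} = \sqrt{\sqrt{-324 + 213} + 34895} = \sqrt{\sqrt{-111} + 34895} = \sqrt{i \sqrt{111} + 34895} = \sqrt{34895 + i \sqrt{111}}$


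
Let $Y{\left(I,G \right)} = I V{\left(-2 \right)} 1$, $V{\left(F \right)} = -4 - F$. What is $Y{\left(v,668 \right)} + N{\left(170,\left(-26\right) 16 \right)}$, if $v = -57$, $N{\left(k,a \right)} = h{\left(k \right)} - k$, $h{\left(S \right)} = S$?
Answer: $114$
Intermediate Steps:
$N{\left(k,a \right)} = 0$ ($N{\left(k,a \right)} = k - k = 0$)
$Y{\left(I,G \right)} = - 2 I$ ($Y{\left(I,G \right)} = I \left(-4 - -2\right) 1 = I \left(-4 + 2\right) 1 = I \left(-2\right) 1 = - 2 I 1 = - 2 I$)
$Y{\left(v,668 \right)} + N{\left(170,\left(-26\right) 16 \right)} = \left(-2\right) \left(-57\right) + 0 = 114 + 0 = 114$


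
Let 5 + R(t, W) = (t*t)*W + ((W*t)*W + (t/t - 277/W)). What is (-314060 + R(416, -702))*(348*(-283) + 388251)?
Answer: 5641896401583217/234 ≈ 2.4111e+13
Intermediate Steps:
R(t, W) = -4 - 277/W + W*t² + t*W² (R(t, W) = -5 + ((t*t)*W + ((W*t)*W + (t/t - 277/W))) = -5 + (t²*W + (t*W² + (1 - 277/W))) = -5 + (W*t² + (1 - 277/W + t*W²)) = -5 + (1 - 277/W + W*t² + t*W²) = -4 - 277/W + W*t² + t*W²)
(-314060 + R(416, -702))*(348*(-283) + 388251) = (-314060 + (-4 - 277/(-702) - 702*416² + 416*(-702)²))*(348*(-283) + 388251) = (-314060 + (-4 - 277*(-1/702) - 702*173056 + 416*492804))*(-98484 + 388251) = (-314060 + (-4 + 277/702 - 121485312 + 205006464))*289767 = (-314060 + 58631846173/702)*289767 = (58411376053/702)*289767 = 5641896401583217/234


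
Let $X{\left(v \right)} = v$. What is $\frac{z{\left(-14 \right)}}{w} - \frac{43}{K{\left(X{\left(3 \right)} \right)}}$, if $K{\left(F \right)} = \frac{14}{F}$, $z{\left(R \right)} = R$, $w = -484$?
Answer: $- \frac{7780}{847} \approx -9.1854$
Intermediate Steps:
$\frac{z{\left(-14 \right)}}{w} - \frac{43}{K{\left(X{\left(3 \right)} \right)}} = - \frac{14}{-484} - \frac{43}{14 \cdot \frac{1}{3}} = \left(-14\right) \left(- \frac{1}{484}\right) - \frac{43}{14 \cdot \frac{1}{3}} = \frac{7}{242} - \frac{43}{\frac{14}{3}} = \frac{7}{242} - \frac{129}{14} = - \frac{7780}{847}$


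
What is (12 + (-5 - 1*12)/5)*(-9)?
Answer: -387/5 ≈ -77.400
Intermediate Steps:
(12 + (-5 - 1*12)/5)*(-9) = (12 + (-5 - 12)*(1/5))*(-9) = (12 - 17*1/5)*(-9) = (12 - 17/5)*(-9) = (43/5)*(-9) = -387/5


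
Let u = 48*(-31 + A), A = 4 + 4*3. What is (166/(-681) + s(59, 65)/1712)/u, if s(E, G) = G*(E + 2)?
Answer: -2415973/839427840 ≈ -0.0028781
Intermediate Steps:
s(E, G) = G*(2 + E)
A = 16 (A = 4 + 12 = 16)
u = -720 (u = 48*(-31 + 16) = 48*(-15) = -720)
(166/(-681) + s(59, 65)/1712)/u = (166/(-681) + (65*(2 + 59))/1712)/(-720) = (166*(-1/681) + (65*61)*(1/1712))*(-1/720) = (-166/681 + 3965*(1/1712))*(-1/720) = (-166/681 + 3965/1712)*(-1/720) = (2415973/1165872)*(-1/720) = -2415973/839427840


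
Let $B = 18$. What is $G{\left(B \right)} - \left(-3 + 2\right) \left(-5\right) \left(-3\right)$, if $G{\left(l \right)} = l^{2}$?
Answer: $339$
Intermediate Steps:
$G{\left(B \right)} - \left(-3 + 2\right) \left(-5\right) \left(-3\right) = 18^{2} - \left(-3 + 2\right) \left(-5\right) \left(-3\right) = 324 - \left(-1\right) \left(-5\right) \left(-3\right) = 324 - 5 \left(-3\right) = 324 - -15 = 324 + 15 = 339$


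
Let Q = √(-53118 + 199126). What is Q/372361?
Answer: 2*√36502/372361 ≈ 0.0010262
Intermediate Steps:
Q = 2*√36502 (Q = √146008 = 2*√36502 ≈ 382.11)
Q/372361 = (2*√36502)/372361 = (2*√36502)*(1/372361) = 2*√36502/372361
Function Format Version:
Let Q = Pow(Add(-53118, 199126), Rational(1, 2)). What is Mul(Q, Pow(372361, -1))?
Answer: Mul(Rational(2, 372361), Pow(36502, Rational(1, 2))) ≈ 0.0010262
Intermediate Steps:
Q = Mul(2, Pow(36502, Rational(1, 2))) (Q = Pow(146008, Rational(1, 2)) = Mul(2, Pow(36502, Rational(1, 2))) ≈ 382.11)
Mul(Q, Pow(372361, -1)) = Mul(Mul(2, Pow(36502, Rational(1, 2))), Pow(372361, -1)) = Mul(Mul(2, Pow(36502, Rational(1, 2))), Rational(1, 372361)) = Mul(Rational(2, 372361), Pow(36502, Rational(1, 2)))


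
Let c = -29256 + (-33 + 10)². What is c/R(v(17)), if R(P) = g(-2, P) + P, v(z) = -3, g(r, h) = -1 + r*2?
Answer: 28727/8 ≈ 3590.9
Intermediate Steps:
g(r, h) = -1 + 2*r
R(P) = -5 + P (R(P) = (-1 + 2*(-2)) + P = (-1 - 4) + P = -5 + P)
c = -28727 (c = -29256 + (-23)² = -29256 + 529 = -28727)
c/R(v(17)) = -28727/(-5 - 3) = -28727/(-8) = -28727*(-⅛) = 28727/8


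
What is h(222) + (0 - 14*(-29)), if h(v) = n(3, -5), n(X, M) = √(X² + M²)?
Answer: 406 + √34 ≈ 411.83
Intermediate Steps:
n(X, M) = √(M² + X²)
h(v) = √34 (h(v) = √((-5)² + 3²) = √(25 + 9) = √34)
h(222) + (0 - 14*(-29)) = √34 + (0 - 14*(-29)) = √34 + (0 + 406) = √34 + 406 = 406 + √34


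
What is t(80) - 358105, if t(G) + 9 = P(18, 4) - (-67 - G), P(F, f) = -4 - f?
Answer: -357975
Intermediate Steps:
t(G) = 50 + G (t(G) = -9 + ((-4 - 1*4) - (-67 - G)) = -9 + ((-4 - 4) + (67 + G)) = -9 + (-8 + (67 + G)) = -9 + (59 + G) = 50 + G)
t(80) - 358105 = (50 + 80) - 358105 = 130 - 358105 = -357975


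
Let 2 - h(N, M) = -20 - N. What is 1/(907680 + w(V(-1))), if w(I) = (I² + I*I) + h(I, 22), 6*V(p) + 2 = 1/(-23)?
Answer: 4761/4321568705 ≈ 1.1017e-6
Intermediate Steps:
V(p) = -47/138 (V(p) = -⅓ + (⅙)/(-23) = -⅓ + (⅙)*(-1/23) = -⅓ - 1/138 = -47/138)
h(N, M) = 22 + N (h(N, M) = 2 - (-20 - N) = 2 + (20 + N) = 22 + N)
w(I) = 22 + I + 2*I² (w(I) = (I² + I*I) + (22 + I) = (I² + I²) + (22 + I) = 2*I² + (22 + I) = 22 + I + 2*I²)
1/(907680 + w(V(-1))) = 1/(907680 + (22 - 47/138 + 2*(-47/138)²)) = 1/(907680 + (22 - 47/138 + 2*(2209/19044))) = 1/(907680 + (22 - 47/138 + 2209/9522)) = 1/(907680 + 104225/4761) = 1/(4321568705/4761) = 4761/4321568705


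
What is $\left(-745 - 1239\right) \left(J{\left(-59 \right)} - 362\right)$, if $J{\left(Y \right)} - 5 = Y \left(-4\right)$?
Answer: $240064$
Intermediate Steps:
$J{\left(Y \right)} = 5 - 4 Y$ ($J{\left(Y \right)} = 5 + Y \left(-4\right) = 5 - 4 Y$)
$\left(-745 - 1239\right) \left(J{\left(-59 \right)} - 362\right) = \left(-745 - 1239\right) \left(\left(5 - -236\right) - 362\right) = - 1984 \left(\left(5 + 236\right) - 362\right) = - 1984 \left(241 - 362\right) = \left(-1984\right) \left(-121\right) = 240064$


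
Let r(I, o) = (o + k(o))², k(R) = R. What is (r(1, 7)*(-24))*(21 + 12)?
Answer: -155232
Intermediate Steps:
r(I, o) = 4*o² (r(I, o) = (o + o)² = (2*o)² = 4*o²)
(r(1, 7)*(-24))*(21 + 12) = ((4*7²)*(-24))*(21 + 12) = ((4*49)*(-24))*33 = (196*(-24))*33 = -4704*33 = -155232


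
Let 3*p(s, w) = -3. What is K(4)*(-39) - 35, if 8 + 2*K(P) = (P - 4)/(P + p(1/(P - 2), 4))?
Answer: 121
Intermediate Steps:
p(s, w) = -1 (p(s, w) = (⅓)*(-3) = -1)
K(P) = -4 + (-4 + P)/(2*(-1 + P)) (K(P) = -4 + ((P - 4)/(P - 1))/2 = -4 + ((-4 + P)/(-1 + P))/2 = -4 + (-4 + P)/(2*(-1 + P)))
K(4)*(-39) - 35 = ((4 - 7*4)/(2*(-1 + 4)))*(-39) - 35 = ((½)*(4 - 28)/3)*(-39) - 35 = ((½)*(⅓)*(-24))*(-39) - 35 = -4*(-39) - 35 = 156 - 35 = 121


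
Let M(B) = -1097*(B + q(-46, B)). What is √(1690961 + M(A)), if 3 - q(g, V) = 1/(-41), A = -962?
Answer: 19*√12772607/41 ≈ 1656.2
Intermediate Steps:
q(g, V) = 124/41 (q(g, V) = 3 - 1/(-41) = 3 - 1*(-1/41) = 3 + 1/41 = 124/41)
M(B) = -136028/41 - 1097*B (M(B) = -1097*(B + 124/41) = -1097*(124/41 + B) = -136028/41 - 1097*B)
√(1690961 + M(A)) = √(1690961 + (-136028/41 - 1097*(-962))) = √(1690961 + (-136028/41 + 1055314)) = √(1690961 + 43131846/41) = √(112461247/41) = 19*√12772607/41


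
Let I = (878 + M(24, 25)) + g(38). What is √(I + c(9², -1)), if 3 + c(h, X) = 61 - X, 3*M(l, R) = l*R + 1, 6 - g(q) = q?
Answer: 2*√2487/3 ≈ 33.247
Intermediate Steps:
g(q) = 6 - q
M(l, R) = ⅓ + R*l/3 (M(l, R) = (l*R + 1)/3 = (R*l + 1)/3 = (1 + R*l)/3 = ⅓ + R*l/3)
I = 3139/3 (I = (878 + (⅓ + (⅓)*25*24)) + (6 - 1*38) = (878 + (⅓ + 200)) + (6 - 38) = (878 + 601/3) - 32 = 3235/3 - 32 = 3139/3 ≈ 1046.3)
c(h, X) = 58 - X (c(h, X) = -3 + (61 - X) = 58 - X)
√(I + c(9², -1)) = √(3139/3 + (58 - 1*(-1))) = √(3139/3 + (58 + 1)) = √(3139/3 + 59) = √(3316/3) = 2*√2487/3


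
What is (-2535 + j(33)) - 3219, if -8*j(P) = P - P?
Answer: -5754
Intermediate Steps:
j(P) = 0 (j(P) = -(P - P)/8 = -1/8*0 = 0)
(-2535 + j(33)) - 3219 = (-2535 + 0) - 3219 = -2535 - 3219 = -5754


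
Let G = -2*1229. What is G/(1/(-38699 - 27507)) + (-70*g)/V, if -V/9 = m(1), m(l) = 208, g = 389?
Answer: 152319363343/936 ≈ 1.6273e+8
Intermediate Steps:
G = -2458
V = -1872 (V = -9*208 = -1872)
G/(1/(-38699 - 27507)) + (-70*g)/V = -2458/(1/(-38699 - 27507)) - 70*389/(-1872) = -2458/(1/(-66206)) - 27230*(-1/1872) = -2458/(-1/66206) + 13615/936 = -2458*(-66206) + 13615/936 = 162734348 + 13615/936 = 152319363343/936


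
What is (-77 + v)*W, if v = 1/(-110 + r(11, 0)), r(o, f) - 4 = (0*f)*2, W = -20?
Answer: 81630/53 ≈ 1540.2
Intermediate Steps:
r(o, f) = 4 (r(o, f) = 4 + (0*f)*2 = 4 + 0*2 = 4 + 0 = 4)
v = -1/106 (v = 1/(-110 + 4) = 1/(-106) = -1/106 ≈ -0.0094340)
(-77 + v)*W = (-77 - 1/106)*(-20) = -8163/106*(-20) = 81630/53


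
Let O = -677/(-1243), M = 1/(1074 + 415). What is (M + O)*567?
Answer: 572270832/1850827 ≈ 309.20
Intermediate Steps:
M = 1/1489 ≈ 0.00067159
O = 677/1243 (O = -677*(-1/1243) = 677/1243 ≈ 0.54465)
(M + O)*567 = (1/1489 + 677/1243)*567 = (1009296/1850827)*567 = 572270832/1850827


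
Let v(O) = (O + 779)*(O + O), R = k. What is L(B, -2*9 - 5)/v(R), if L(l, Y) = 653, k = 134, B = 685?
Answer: 653/244684 ≈ 0.0026687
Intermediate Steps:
R = 134
v(O) = 2*O*(779 + O) (v(O) = (779 + O)*(2*O) = 2*O*(779 + O))
L(B, -2*9 - 5)/v(R) = 653/((2*134*(779 + 134))) = 653/((2*134*913)) = 653/244684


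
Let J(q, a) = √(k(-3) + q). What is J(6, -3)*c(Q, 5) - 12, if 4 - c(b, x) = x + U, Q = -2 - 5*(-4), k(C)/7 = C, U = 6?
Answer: -12 - 7*I*√15 ≈ -12.0 - 27.111*I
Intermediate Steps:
k(C) = 7*C
Q = 18 (Q = -2 + 20 = 18)
J(q, a) = √(-21 + q) (J(q, a) = √(7*(-3) + q) = √(-21 + q))
c(b, x) = -2 - x (c(b, x) = 4 - (x + 6) = 4 - (6 + x) = 4 + (-6 - x) = -2 - x)
J(6, -3)*c(Q, 5) - 12 = √(-21 + 6)*(-2 - 1*5) - 12 = √(-15)*(-2 - 5) - 12 = (I*√15)*(-7) - 12 = -7*I*√15 - 12 = -12 - 7*I*√15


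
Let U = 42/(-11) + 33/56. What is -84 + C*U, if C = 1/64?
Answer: -3313605/39424 ≈ -84.050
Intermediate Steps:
C = 1/64 ≈ 0.015625
U = -1989/616 (U = 42*(-1/11) + 33*(1/56) = -42/11 + 33/56 = -1989/616 ≈ -3.2289)
-84 + C*U = -84 + (1/64)*(-1989/616) = -84 - 1989/39424 = -3313605/39424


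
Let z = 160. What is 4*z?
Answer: 640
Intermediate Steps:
4*z = 4*160 = 640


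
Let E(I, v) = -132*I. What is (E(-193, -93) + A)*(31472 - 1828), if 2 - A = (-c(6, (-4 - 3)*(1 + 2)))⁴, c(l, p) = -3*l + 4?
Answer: -383534072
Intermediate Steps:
c(l, p) = 4 - 3*l
A = -38414 (A = 2 - (-(4 - 3*6))⁴ = 2 - (-(4 - 18))⁴ = 2 - (-1*(-14))⁴ = 2 - 1*14⁴ = 2 - 1*38416 = 2 - 38416 = -38414)
(E(-193, -93) + A)*(31472 - 1828) = (-132*(-193) - 38414)*(31472 - 1828) = (25476 - 38414)*29644 = -12938*29644 = -383534072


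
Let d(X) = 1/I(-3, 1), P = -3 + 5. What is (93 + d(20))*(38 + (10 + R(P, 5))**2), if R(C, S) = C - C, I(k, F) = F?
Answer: 12972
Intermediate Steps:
P = 2
d(X) = 1 (d(X) = 1/1 = 1)
R(C, S) = 0
(93 + d(20))*(38 + (10 + R(P, 5))**2) = (93 + 1)*(38 + (10 + 0)**2) = 94*(38 + 10**2) = 94*(38 + 100) = 94*138 = 12972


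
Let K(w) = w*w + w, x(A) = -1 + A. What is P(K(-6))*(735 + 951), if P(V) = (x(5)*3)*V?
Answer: 606960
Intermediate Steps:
K(w) = w + w² (K(w) = w² + w = w + w²)
P(V) = 12*V (P(V) = ((-1 + 5)*3)*V = (4*3)*V = 12*V)
P(K(-6))*(735 + 951) = (12*(-6*(1 - 6)))*(735 + 951) = (12*(-6*(-5)))*1686 = (12*30)*1686 = 360*1686 = 606960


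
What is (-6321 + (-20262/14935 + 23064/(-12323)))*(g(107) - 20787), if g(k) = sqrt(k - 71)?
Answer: 24187760355680451/184044005 ≈ 1.3142e+8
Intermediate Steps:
g(k) = sqrt(-71 + k)
(-6321 + (-20262/14935 + 23064/(-12323)))*(g(107) - 20787) = (-6321 + (-20262/14935 + 23064/(-12323)))*(sqrt(-71 + 107) - 20787) = (-6321 + (-20262*1/14935 + 23064*(-1/12323)))*(sqrt(36) - 20787) = (-6321 + (-20262/14935 - 23064/12323))*(6 - 20787) = (-6321 - 594149466/184044005)*(-20781) = -1163936305071/184044005*(-20781) = 24187760355680451/184044005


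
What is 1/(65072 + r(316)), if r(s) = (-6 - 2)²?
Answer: 1/65136 ≈ 1.5353e-5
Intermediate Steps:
r(s) = 64 (r(s) = (-8)² = 64)
1/(65072 + r(316)) = 1/(65072 + 64) = 1/65136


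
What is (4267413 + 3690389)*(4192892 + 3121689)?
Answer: 58207987310962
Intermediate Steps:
(4267413 + 3690389)*(4192892 + 3121689) = 7957802*7314581 = 58207987310962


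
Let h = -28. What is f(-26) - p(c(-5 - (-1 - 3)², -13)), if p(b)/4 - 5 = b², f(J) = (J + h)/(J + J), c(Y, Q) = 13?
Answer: -18069/26 ≈ -694.96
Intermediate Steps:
f(J) = (-28 + J)/(2*J) (f(J) = (J - 28)/(J + J) = (-28 + J)/((2*J)) = (-28 + J)*(1/(2*J)) = (-28 + J)/(2*J))
p(b) = 20 + 4*b²
f(-26) - p(c(-5 - (-1 - 3)², -13)) = (½)*(-28 - 26)/(-26) - (20 + 4*13²) = (½)*(-1/26)*(-54) - (20 + 4*169) = 27/26 - (20 + 676) = 27/26 - 1*696 = 27/26 - 696 = -18069/26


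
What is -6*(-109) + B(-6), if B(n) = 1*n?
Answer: 648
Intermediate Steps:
B(n) = n
-6*(-109) + B(-6) = -6*(-109) - 6 = 654 - 6 = 648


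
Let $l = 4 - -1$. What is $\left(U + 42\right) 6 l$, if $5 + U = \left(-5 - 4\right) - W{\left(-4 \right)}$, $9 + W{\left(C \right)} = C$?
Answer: $1230$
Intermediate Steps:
$W{\left(C \right)} = -9 + C$
$l = 5$ ($l = 4 + 1 = 5$)
$U = -1$ ($U = -5 - -4 = -5 + \left(-9 + 13\right) = -5 + 4 = -1$)
$\left(U + 42\right) 6 l = \left(-1 + 42\right) 6 \cdot 5 = 41 \cdot 30 = 1230$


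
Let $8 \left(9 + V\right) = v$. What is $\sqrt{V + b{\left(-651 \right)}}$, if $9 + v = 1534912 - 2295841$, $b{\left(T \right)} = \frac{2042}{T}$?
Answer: $\frac{i \sqrt{161263716873}}{1302} \approx 308.43 i$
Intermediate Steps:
$v = -760938$ ($v = -9 + \left(1534912 - 2295841\right) = -9 - 760929 = -760938$)
$V = - \frac{380505}{4}$ ($V = -9 + \frac{1}{8} \left(-760938\right) = -9 - \frac{380469}{4} = - \frac{380505}{4} \approx -95126.0$)
$\sqrt{V + b{\left(-651 \right)}} = \sqrt{- \frac{380505}{4} + \frac{2042}{-651}} = \sqrt{- \frac{380505}{4} + 2042 \left(- \frac{1}{651}\right)} = \sqrt{- \frac{380505}{4} - \frac{2042}{651}} = \sqrt{- \frac{247716923}{2604}} = \frac{i \sqrt{161263716873}}{1302}$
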